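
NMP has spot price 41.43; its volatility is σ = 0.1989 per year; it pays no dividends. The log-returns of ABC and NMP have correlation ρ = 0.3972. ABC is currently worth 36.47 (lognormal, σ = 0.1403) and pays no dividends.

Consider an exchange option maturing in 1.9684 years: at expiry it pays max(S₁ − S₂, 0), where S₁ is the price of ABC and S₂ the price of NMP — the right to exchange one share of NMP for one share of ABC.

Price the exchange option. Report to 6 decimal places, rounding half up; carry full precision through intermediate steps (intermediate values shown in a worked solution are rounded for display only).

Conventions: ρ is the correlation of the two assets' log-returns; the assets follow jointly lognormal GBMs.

σ_eff = √(σ₁² + σ₂² − 2ρσ₁σ₂) = √(0.1403² + 0.1989² − 2·0.3972·0.1403·0.1989) = 0.192554
d₁ = (ln(S₁/S₂) + (q₂ − q₁ + σ_eff²/2)T) / (σ_eff√T) = (ln(36.47/41.43) + (0.0 − 0.0 + 0.018539)·1.9684) / 0.270153 = -0.336936
d₂ = d₁ − σ_eff√T = -0.336936 − 0.270153 = -0.607088
N(d₁) = 0.368083,  N(d₂) = 0.271896
V = S₁·e^{−q₁T}·N(d₁) − S₂·e^{−q₂T}·N(d₂) = 13.423977 − 11.264659 = 2.159318
Key observation: no risk-free rate is needed — with the second asset as numeraire the exchange option is a call on the ratio S₁/S₂, and r cancels out of the value.

exchange price = 2.159318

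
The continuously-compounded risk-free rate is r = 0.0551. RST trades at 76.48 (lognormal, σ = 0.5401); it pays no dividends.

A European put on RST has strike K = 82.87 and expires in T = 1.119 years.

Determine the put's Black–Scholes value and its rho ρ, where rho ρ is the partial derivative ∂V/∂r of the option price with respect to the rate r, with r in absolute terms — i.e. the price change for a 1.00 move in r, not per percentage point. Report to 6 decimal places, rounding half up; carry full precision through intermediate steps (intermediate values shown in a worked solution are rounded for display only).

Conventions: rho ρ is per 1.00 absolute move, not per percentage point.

σ√T = 0.5401·√1.119 = 0.571333
d₁ = (ln(S/K) + (r+σ²/2)T) / (σ√T) = (ln(76.48/82.87) + (0.0551+0.5401²/2)·1.119) / 0.571333 = (-0.080244 + 0.224868) / 0.571333 = 0.253134
d₂ = d₁ − σ√T = 0.253134 − 0.571333 = -0.318199
e^{−rT} = 0.940205
N(−d₁) = 0.400082,  N(−d₂) = 0.624833
Put price V = K·e^{−rT}·N(−d₂) − S·N(−d₁) = 48.683754 − 30.598302 = 18.085453
ρ = −K·T·e^{−rT}·N(−d₂) = -54.477121

price = 18.085453
ρ = -54.477121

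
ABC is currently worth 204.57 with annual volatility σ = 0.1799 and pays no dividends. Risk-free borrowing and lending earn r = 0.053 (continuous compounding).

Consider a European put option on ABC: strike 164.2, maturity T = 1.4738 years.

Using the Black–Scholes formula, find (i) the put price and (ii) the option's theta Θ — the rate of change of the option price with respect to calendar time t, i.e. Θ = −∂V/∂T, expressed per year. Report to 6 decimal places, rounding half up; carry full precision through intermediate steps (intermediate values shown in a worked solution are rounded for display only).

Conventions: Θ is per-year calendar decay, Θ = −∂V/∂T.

σ√T = 0.1799·√1.4738 = 0.218399
d₁ = (ln(S/K) + (r+σ²/2)T) / (σ√T) = (ln(204.57/164.2) + (0.053+0.1799²/2)·1.4738) / 0.218399 = (0.219825 + 0.101960) / 0.218399 = 1.473384
d₂ = d₁ − σ√T = 1.473384 − 0.218399 = 1.254985
e^{−rT} = 0.924861
N(−d₁) = 0.070324,  N(−d₂) = 0.104742
Put price V = K·e^{−rT}·N(−d₂) − S·N(−d₁) = 15.906365 − 14.386130 = 1.520236
φ(d₁) = (1/√(2π))·e^{−d₁²/2} = 0.134745
Θ = −S·φ(d₁)·σ/(2√T) + r·K·e^{−rT}·N(−d₂) = −2.042384 + 0.843037 = -1.199347

price = 1.520236
Θ = -1.199347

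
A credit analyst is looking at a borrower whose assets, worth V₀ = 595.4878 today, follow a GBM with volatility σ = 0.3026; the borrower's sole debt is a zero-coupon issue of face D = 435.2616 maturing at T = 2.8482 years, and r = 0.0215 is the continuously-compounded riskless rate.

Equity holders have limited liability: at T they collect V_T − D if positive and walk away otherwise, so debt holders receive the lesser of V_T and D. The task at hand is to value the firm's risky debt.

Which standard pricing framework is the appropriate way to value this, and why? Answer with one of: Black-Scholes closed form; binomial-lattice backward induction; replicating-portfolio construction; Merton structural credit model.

Key observation: a levered firm with one bullet debt due at 2.8482 years is the canonical structural-credit setup: equity is a call on the firm's assets struck at the face value.

framework: Merton structural credit model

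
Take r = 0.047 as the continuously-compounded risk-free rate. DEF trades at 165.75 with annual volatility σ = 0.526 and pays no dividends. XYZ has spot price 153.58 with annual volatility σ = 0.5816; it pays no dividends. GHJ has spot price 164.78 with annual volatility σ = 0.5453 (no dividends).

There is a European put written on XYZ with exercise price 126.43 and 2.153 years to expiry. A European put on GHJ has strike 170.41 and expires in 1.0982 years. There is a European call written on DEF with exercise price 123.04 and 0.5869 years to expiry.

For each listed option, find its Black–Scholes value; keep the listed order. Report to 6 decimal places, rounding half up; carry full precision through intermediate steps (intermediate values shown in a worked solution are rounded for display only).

price(XYZ put K=126.43) = 27.040753
price(GHJ put K=170.41) = 35.276241
price(DEF call K=123.04) = 52.705586

[XYZ put K=126.43]
σ√T = 0.5816·√2.153 = 0.853388
d₁ = (ln(S/K) + (r+σ²/2)T) / (σ√T) = (ln(153.58/126.43) + (0.047+0.5816²/2)·2.153) / 0.853388 = (0.194533 + 0.465326) / 0.853388 = 0.773223
d₂ = d₁ − σ√T = 0.773223 − 0.853388 = -0.080165
e^{−rT} = 0.903760
N(−d₁) = 0.219695,  N(−d₂) = 0.531947
price = K·e^{−rT}·N(−d₂) − S·N(−d₁) = 60.781538 − 33.740785 = 27.040753
[GHJ put K=170.41]
σ√T = 0.5453·√1.0982 = 0.571447
d₁ = (ln(S/K) + (r+σ²/2)T) / (σ√T) = (ln(164.78/170.41) + (0.047+0.5453²/2)·1.0982) / 0.571447 = (-0.033596 + 0.214891) / 0.571447 = 0.317257
d₂ = d₁ − σ√T = 0.317257 − 0.571447 = -0.254191
e^{−rT} = 0.949694
N(−d₁) = 0.375524,  N(−d₂) = 0.600326
price = K·e^{−rT}·N(−d₂) − S·N(−d₁) = 97.155166 − 61.878925 = 35.276241
[DEF call K=123.04]
σ√T = 0.526·√0.5869 = 0.402965
d₁ = (ln(S/K) + (r+σ²/2)T) / (σ√T) = (ln(165.75/123.04) + (0.047+0.526²/2)·0.5869) / 0.402965 = (0.297971 + 0.108775) / 0.402965 = 1.009382
d₂ = d₁ − σ√T = 1.009382 − 0.402965 = 0.606416
e^{−rT} = 0.972793
N(d₁) = 0.843604,  N(d₂) = 0.727881
price = S·N(d₁) − K·e^{−rT}·N(d₂) = 139.827401 − 87.121815 = 52.705586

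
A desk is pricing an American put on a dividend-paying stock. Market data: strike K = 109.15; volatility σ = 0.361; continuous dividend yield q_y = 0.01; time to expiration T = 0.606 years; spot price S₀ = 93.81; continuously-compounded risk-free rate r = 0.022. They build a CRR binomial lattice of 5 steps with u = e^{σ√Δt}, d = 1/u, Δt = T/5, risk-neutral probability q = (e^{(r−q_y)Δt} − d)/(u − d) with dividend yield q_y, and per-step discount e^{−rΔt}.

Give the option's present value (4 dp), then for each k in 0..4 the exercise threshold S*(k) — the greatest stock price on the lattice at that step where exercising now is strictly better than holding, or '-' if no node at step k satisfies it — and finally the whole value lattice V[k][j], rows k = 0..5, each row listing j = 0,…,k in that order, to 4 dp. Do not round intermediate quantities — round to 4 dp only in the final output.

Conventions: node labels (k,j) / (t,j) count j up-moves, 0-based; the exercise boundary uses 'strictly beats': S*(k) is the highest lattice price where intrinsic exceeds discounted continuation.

price = 19.9683
boundary = - - 72.9603 82.7309 93.8100
tree:
19.9683
27.4774 11.7610
36.1897 17.9795 4.9374
44.8064 26.4191 8.7301 0.7632
52.4054 36.1897 15.3400 1.4559 0.0000
59.1070 44.8064 26.4191 2.7773 0.0000 0.0000

Δt=0.12120, u=1.13392, d=0.88190, q=0.47440, disc=e^(-rΔt)=0.99734
k=5 terminal: V=max(K-S,0) → 59.1070 44.8064 26.4191 2.7773 0.0000 0.0000
k=4: j=0 S=56.7446 intr=52.4054 cont=52.1835 V=52.4054[EX]; j=1 S=72.9603 intr=36.1897 cont=35.9874 V=36.1897[EX]; j=2 S=93.8100 intr=15.3400 cont=15.1630 V=15.3400[EX]; j=3 S=120.6178 intr=0.0000 cont=1.4559 V=1.4559[hold]; j=4 S=155.0864 intr=0.0000 cont=0.0000 V=0.0000[hold]  S*(4)=93.8100
k=3: j=0 S=64.3436 intr=44.8064 cont=44.5936 V=44.8064[EX]; j=1 S=82.7309 intr=26.4191 cont=26.2286 V=26.4191[EX]; j=2 S=106.3727 intr=2.7773 cont=8.7301 V=8.7301[hold]; j=3 S=136.7706 intr=0.0000 cont=0.7632 V=0.7632[hold]  S*(3)=82.7309
k=2: j=0 S=72.9603 intr=36.1897 cont=35.9874 V=36.1897[EX]; j=1 S=93.8100 intr=15.3400 cont=17.9795 V=17.9795[hold]; j=2 S=120.6178 intr=0.0000 cont=4.9374 V=4.9374[hold]  S*(2)=72.9603
k=1: j=0 S=82.7309 intr=26.4191 cont=27.4774 V=27.4774[hold]; j=1 S=106.3727 intr=2.7773 cont=11.7610 V=11.7610[hold]  S*(1)=-
k=0: j=0 S=93.8100 intr=15.3400 cont=19.9683 V=19.9683[hold]  S*(0)=-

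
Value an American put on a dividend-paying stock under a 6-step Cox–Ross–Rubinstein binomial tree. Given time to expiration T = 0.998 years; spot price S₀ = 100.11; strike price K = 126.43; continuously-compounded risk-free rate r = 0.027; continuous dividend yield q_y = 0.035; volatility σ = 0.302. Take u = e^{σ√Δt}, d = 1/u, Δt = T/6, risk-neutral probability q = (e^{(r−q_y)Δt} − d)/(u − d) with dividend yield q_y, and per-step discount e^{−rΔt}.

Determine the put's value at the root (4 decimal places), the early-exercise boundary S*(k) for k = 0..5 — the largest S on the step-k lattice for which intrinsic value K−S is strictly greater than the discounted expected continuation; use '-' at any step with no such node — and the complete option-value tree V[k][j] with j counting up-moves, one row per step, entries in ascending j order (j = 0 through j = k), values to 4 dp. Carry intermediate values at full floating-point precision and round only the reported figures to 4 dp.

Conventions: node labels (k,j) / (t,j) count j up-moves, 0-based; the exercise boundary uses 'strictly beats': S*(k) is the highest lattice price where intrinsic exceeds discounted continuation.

Δt=0.16633, u=1.13107, d=0.88412, q=0.46386, disc=e^(-rΔt)=0.99552
k=6 terminal: V=max(K-S,0) → 78.6186 65.2635 48.1780 26.3200 0.0000 0.0000 0.0000
k=5: j=0 S=54.0782 intr=72.3518 cont=72.0992 V=72.3518[EX]; j=1 S=69.1838 intr=57.2462 cont=57.0813 V=57.2462[EX]; j=2 S=88.5088 intr=37.9212 cont=37.8685 V=37.9212[EX]; j=3 S=113.2318 intr=13.1982 cont=14.0479 V=14.0479[hold]; j=4 S=144.8607 intr=0.0000 cont=0.0000 V=0.0000[hold]; j=5 S=185.3244 intr=0.0000 cont=0.0000 V=0.0000[hold]  S*(5)=88.5088
k=4: j=0 S=61.1665 intr=65.2635 cont=65.0521 V=65.2635[EX]; j=1 S=78.2520 intr=48.1780 cont=48.0657 V=48.1780[EX]; j=2 S=100.1100 intr=26.3200 cont=26.7270 V=26.7270[hold]; j=3 S=128.0736 intr=0.0000 cont=7.4979 V=7.4979[hold]; j=4 S=163.8482 intr=0.0000 cont=0.0000 V=0.0000[hold]  S*(4)=78.2520
k=3: j=0 S=69.1838 intr=57.2462 cont=57.0813 V=57.2462[EX]; j=1 S=88.5088 intr=37.9212 cont=38.0564 V=38.0564[hold]; j=2 S=113.2318 intr=13.1982 cont=17.7275 V=17.7275[hold]; j=3 S=144.8607 intr=0.0000 cont=4.0019 V=4.0019[hold]  S*(3)=69.1838
k=2: j=0 S=78.2520 intr=48.1780 cont=48.1281 V=48.1780[EX]; j=1 S=100.1100 intr=26.3200 cont=28.4983 V=28.4983[hold]; j=2 S=128.0736 intr=0.0000 cont=11.3098 V=11.3098[hold]  S*(2)=78.2520
k=1: j=0 S=88.5088 intr=37.9212 cont=38.8744 V=38.8744[hold]; j=1 S=113.2318 intr=13.1982 cont=20.4332 V=20.4332[hold]  S*(1)=-
k=0: j=0 S=100.1100 intr=26.3200 cont=30.1844 V=30.1844[hold]  S*(0)=-

price = 30.1844
boundary = - - 78.2520 69.1838 78.2520 88.5088
tree:
30.1844
38.8744 20.4332
48.1780 28.4983 11.3098
57.2462 38.0564 17.7275 4.0019
65.2635 48.1780 26.7270 7.4979 0.0000
72.3518 57.2462 37.9212 14.0479 0.0000 0.0000
78.6186 65.2635 48.1780 26.3200 0.0000 0.0000 0.0000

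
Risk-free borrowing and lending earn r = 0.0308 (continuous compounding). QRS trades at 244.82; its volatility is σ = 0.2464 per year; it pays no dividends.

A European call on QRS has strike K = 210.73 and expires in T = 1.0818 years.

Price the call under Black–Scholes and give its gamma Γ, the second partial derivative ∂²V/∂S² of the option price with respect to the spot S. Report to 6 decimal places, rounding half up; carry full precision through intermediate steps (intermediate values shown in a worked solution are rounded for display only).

σ√T = 0.2464·√1.0818 = 0.256280
d₁ = (ln(S/K) + (r+σ²/2)T) / (σ√T) = (ln(244.82/210.73) + (0.0308+0.2464²/2)·1.0818) / 0.256280 = (0.149946 + 0.066159) / 0.256280 = 0.843237
d₂ = d₁ − σ√T = 0.843237 − 0.256280 = 0.586958
e^{−rT} = 0.967230
N(d₁) = 0.800452,  N(d₂) = 0.721384
Call price V = S·N(d₁) − K·e^{−rT}·N(d₂) = 195.966701 − 147.035567 = 48.931134
φ(d₁) = (1/√(2π))·e^{−d₁²/2} = 0.279581
Γ = φ(d₁) / (S·σ·√T) = 0.004456

price = 48.931134
Γ = 0.004456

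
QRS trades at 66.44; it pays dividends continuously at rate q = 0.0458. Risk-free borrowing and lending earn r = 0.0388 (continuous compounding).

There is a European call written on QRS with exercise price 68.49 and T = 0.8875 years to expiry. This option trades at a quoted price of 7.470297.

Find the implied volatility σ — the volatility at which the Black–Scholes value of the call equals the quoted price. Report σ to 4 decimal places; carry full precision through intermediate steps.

At σ = 0.3541 the Black–Scholes value reproduces the quote:
σ√T = 0.3541·√0.8875 = 0.333588
d₁ = (ln(S/K) + (r−q+σ²/2)T) / (σ√T) = (ln(66.44/68.49) + (0.0388−0.0458+0.3541²/2)·0.8875) / 0.333588 = (-0.030388 + 0.049428) / 0.333588 = 0.057075
d₂ = d₁ − σ√T = 0.057075 − 0.333588 = -0.276513
e^{−rT} = 0.966151
e^{−qT} = 0.960168
N(d₁) = 0.522757,  N(d₂) = 0.391077
V = S·e^{−qT}·N(d₁) − K·e^{−rT}·N(d₂) = 33.348525 − 25.878228 = 7.470297 (equal to the quote); since ∂V/∂σ > 0 for all σ, the implied volatility is unique

sigma = 0.3541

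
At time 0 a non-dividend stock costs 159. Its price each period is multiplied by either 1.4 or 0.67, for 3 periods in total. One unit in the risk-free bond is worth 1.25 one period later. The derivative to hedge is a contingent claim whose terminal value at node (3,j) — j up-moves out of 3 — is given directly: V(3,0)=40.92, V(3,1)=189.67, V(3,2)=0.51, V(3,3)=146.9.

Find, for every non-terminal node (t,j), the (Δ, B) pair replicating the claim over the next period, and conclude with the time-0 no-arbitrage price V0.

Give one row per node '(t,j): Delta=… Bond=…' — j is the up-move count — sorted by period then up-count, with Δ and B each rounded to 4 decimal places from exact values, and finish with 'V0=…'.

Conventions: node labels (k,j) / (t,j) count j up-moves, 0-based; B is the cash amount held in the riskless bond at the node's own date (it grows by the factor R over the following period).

(0,0): Delta=0.2036 Bond=15.4048
(1,0): Delta=-1.2316 Bond=172.1541
(1,1): Delta=0.3813 Bond=-20.2866
(2,0): Delta=2.8549 Bond=-76.4832
(2,1): Delta=-1.7374 Bond=290.6261
(2,2): Delta=0.6435 Bond=-107.0784
V0=47.7795

Under the risk-neutral measure, an up-move has probability p* = (R−d)/(u−d) = 0.7945 and values discount at R = 1.25.
Expiry values: V(3,0)=40.9200, V(3,1)=189.6700, V(3,2)=0.5100, V(3,3)=146.9000
  t=2,j=0: stock 71.3751 → up 99.9251 (V=189.6700), down 47.8213 (V=40.9200). Price 127.2839; hedge Δ=2.8549, bond B=-76.4832.
  t=2,j=1: stock 149.1420 → up 208.7988 (V=0.5100), down 99.9251 (V=189.6700). Price 31.5028; hedge Δ=-1.7374, bond B=290.6261.
  t=2,j=2: stock 311.6400 → up 436.2960 (V=146.9000), down 208.7988 (V=0.5100). Price 93.4559; hedge Δ=0.6435, bond B=-107.0784.
  t=1,j=0: stock 106.5300 → up 149.1420 (V=31.5028), down 71.3751 (V=127.2839). Price 40.9471; hedge Δ=-1.2316, bond B=172.1541.
  t=1,j=1: stock 222.6000 → up 311.6400 (V=93.4559), down 149.1420 (V=31.5028). Price 64.5806; hedge Δ=0.3813, bond B=-20.2866.
  t=0,j=0: stock 159.0000 → up 222.6000 (V=64.5806), down 106.5300 (V=40.9471). Price 47.7795; hedge Δ=0.2036, bond B=15.4048.
As a check, the time-0 holding Δ(0,0)·S0 + B(0,0) comes to 47.7795 — exactly V0.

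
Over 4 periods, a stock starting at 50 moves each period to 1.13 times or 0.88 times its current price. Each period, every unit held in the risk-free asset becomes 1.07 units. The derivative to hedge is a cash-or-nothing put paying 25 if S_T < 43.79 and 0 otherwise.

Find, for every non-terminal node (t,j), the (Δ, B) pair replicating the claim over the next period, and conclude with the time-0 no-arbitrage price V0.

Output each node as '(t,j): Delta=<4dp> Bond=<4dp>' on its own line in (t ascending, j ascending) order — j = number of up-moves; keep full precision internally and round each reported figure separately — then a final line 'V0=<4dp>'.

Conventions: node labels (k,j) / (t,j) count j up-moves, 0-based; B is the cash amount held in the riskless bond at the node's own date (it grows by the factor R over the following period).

Under the risk-neutral measure, an up-move has probability p* = (R−d)/(u−d) = 0.7600 and values discount at R = 1.07.
At maturity the claim pays: V(4,0)=25.0000, V(4,1)=25.0000, V(4,2)=0.0000, V(4,3)=0.0000, V(4,4)=0.0000
(3,0): S=34.0736. Δ = (V_up−V_dn)/(S_up−S_dn) = (25.0000−25.0000)/(38.5032−29.9848) = 0.0000. V = [p*·25.0000 + (1−p*)·25.0000]/1.07 = 23.3645. B = V − Δ·S = 23.3645.
(3,1): S=43.7536. Δ = (V_up−V_dn)/(S_up−S_dn) = (0.0000−25.0000)/(49.4416−38.5032) = -2.2855. V = [p*·0.0000 + (1−p*)·25.0000]/1.07 = 5.6075. B = V − Δ·S = 105.6075.
(3,2): S=56.1836. Δ = (V_up−V_dn)/(S_up−S_dn) = (0.0000−0.0000)/(63.4875−49.4416) = 0.0000. V = [p*·0.0000 + (1−p*)·0.0000]/1.07 = 0.0000. B = V − Δ·S = 0.0000.
(3,3): S=72.1448. Δ = (V_up−V_dn)/(S_up−S_dn) = (0.0000−0.0000)/(81.5237−63.4875) = 0.0000. V = [p*·0.0000 + (1−p*)·0.0000]/1.07 = 0.0000. B = V − Δ·S = 0.0000.
(2,0): S=38.7200. Δ = (V_up−V_dn)/(S_up−S_dn) = (5.6075−23.3645)/(43.7536−34.0736) = -1.8344. V = [p*·5.6075 + (1−p*)·23.3645]/1.07 = 9.2235. B = V − Δ·S = 80.2516.
(2,1): S=49.7200. Δ = (V_up−V_dn)/(S_up−S_dn) = (0.0000−5.6075)/(56.1836−43.7536) = -0.4511. V = [p*·0.0000 + (1−p*)·5.6075]/1.07 = 1.2578. B = V − Δ·S = 23.6877.
(2,2): S=63.8450. Δ = (V_up−V_dn)/(S_up−S_dn) = (0.0000−0.0000)/(72.1448−56.1836) = 0.0000. V = [p*·0.0000 + (1−p*)·0.0000]/1.07 = 0.0000. B = V − Δ·S = 0.0000.
(1,0): S=44.0000. Δ = (V_up−V_dn)/(S_up−S_dn) = (1.2578−9.2235)/(49.7200−38.7200) = -0.7242. V = [p*·1.2578 + (1−p*)·9.2235]/1.07 = 2.9622. B = V − Δ·S = 34.8252.
(1,1): S=56.5000. Δ = (V_up−V_dn)/(S_up−S_dn) = (0.0000−1.2578)/(63.8450−49.7200) = -0.0890. V = [p*·0.0000 + (1−p*)·1.2578]/1.07 = 0.2821. B = V − Δ·S = 5.3131.
(0,0): S=50.0000. Δ = (V_up−V_dn)/(S_up−S_dn) = (0.2821−2.9622)/(56.5000−44.0000) = -0.2144. V = [p*·0.2821 + (1−p*)·2.9622]/1.07 = 0.8648. B = V − Δ·S = 11.5851.
Sanity check at the root: Δ(0,0)·S0 + B(0,0) reproduces V0 = 0.8648.

(0,0): Delta=-0.2144 Bond=11.5851
(1,0): Delta=-0.7242 Bond=34.8252
(1,1): Delta=-0.0890 Bond=5.3131
(2,0): Delta=-1.8344 Bond=80.2516
(2,1): Delta=-0.4511 Bond=23.6877
(2,2): Delta=0.0000 Bond=0.0000
(3,0): Delta=0.0000 Bond=23.3645
(3,1): Delta=-2.2855 Bond=105.6075
(3,2): Delta=0.0000 Bond=0.0000
(3,3): Delta=0.0000 Bond=0.0000
V0=0.8648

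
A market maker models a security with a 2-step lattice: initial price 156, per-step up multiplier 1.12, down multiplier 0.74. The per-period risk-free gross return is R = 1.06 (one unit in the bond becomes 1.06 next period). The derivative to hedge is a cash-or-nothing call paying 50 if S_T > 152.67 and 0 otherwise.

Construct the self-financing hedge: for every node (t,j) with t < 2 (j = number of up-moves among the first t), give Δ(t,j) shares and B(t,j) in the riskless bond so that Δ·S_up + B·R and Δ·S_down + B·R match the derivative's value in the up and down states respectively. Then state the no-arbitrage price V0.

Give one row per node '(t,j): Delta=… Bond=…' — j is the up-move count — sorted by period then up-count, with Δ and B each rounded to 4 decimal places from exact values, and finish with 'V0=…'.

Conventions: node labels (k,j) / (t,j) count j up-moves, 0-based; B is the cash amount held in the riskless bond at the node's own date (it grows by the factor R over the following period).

(0,0): Delta=0.6701 Bond=-72.9748
(1,0): Delta=0.0000 Bond=0.0000
(1,1): Delta=0.7531 Bond=-91.8570
V0=31.5567

Risk-neutral probability p* = (R−d)/(u−d) = (1.06−0.74)/(1.12−0.74) = 0.8421.
Expiry values: V(2,0)=0.0000, V(2,1)=0.0000, V(2,2)=50.0000
Node (1,0) S=115.4400: V=(p*·0.0000+(1−p*)·0.0000)/1.06=0.0000; Δ=(0.0000−0.0000)/(129.2928−85.4256)=0.0000; B=V−Δ·S=0.0000
Node (1,1) S=174.7200: V=(p*·50.0000+(1−p*)·0.0000)/1.06=39.7219; Δ=(50.0000−0.0000)/(195.6864−129.2928)=0.7531; B=V−Δ·S=-91.8570
Node (0,0) S=156.0000: V=(p*·39.7219+(1−p*)·0.0000)/1.06=31.5567; Δ=(39.7219−0.0000)/(174.7200−115.4400)=0.6701; B=V−Δ·S=-72.9748
Sanity check at the root: Δ(0,0)·S0 + B(0,0) reproduces V0 = 31.5567.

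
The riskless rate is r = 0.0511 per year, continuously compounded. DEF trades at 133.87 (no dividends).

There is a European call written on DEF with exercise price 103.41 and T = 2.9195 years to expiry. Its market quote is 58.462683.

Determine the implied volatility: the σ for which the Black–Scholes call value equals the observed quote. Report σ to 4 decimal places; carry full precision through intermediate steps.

sigma = 0.4235

At σ = 0.4235 the Black–Scholes value reproduces the quote:
σ√T = 0.4235·√2.9195 = 0.723615
d₁ = (ln(S/K) + (r+σ²/2)T) / (σ√T) = (ln(133.87/103.41) + (0.0511+0.4235²/2)·2.9195) / 0.723615 = (0.258168 + 0.410996) / 0.723615 = 0.924750
d₂ = d₁ − σ√T = 0.924750 − 0.723615 = 0.201135
e^{−rT} = 0.861408
N(d₁) = 0.822452,  N(d₂) = 0.579704
V = S·N(d₁) − K·e^{−rT}·N(d₂) = 110.101666 − 51.638982 = 58.462683 (the observed quote) — the price is monotone increasing in volatility, hence this σ is the only solution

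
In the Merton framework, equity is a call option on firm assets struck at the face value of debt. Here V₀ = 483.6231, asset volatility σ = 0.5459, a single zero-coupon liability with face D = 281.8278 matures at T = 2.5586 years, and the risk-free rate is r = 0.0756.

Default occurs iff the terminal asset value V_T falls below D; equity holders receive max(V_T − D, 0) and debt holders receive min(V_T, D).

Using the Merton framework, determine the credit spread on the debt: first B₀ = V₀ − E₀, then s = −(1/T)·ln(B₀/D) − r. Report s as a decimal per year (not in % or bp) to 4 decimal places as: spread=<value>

Equity is a call on the firm's assets struck at D = 281.8278:
d₁ = [ln(V₀/D) + (r + σ²/2)T] / (σ√T)
   = [ln(483.6231/281.8278) + (0.0756 + 0.5·0.5459²)·2.5586] / (0.5459·√2.5586)
   = [0.540010 + 0.574670] / 0.873201 = 1.276544
d₂ = d₁ − σ√T = 1.276544 − 0.873201 = 0.403343
N(d₁) = 0.899118,  N(d₂) = 0.656652,  e^(−rT) = 0.824127
E₀ = V₀·N(d₁) − D·e^(−rT)·N(d₂)
   = 483.6231·0.899118 − 281.8278·0.824127·0.656652 = 282.319096
B₀ = V₀ − E₀ = 483.6231 − 282.319096 = 201.304004
spread = −(1/T)·ln(B₀/D) − r = −(1/2.5586)·ln(201.304004/281.8278) − 0.0756 = 0.05590943

spread=0.0559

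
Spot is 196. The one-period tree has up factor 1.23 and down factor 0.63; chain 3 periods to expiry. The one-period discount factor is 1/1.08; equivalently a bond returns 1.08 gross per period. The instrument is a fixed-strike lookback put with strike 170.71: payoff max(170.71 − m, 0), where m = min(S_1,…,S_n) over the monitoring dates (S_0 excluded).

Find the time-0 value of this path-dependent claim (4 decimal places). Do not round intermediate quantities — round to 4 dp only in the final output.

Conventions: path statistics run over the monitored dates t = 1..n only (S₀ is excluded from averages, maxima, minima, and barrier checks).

price = 17.9250

No-arbitrage gives p* = (R−d)/(u−d) = 0.7500: enumerate every path, weight its payoff by its p*-probability, and discount by R^3.
Enumerate all 2^3 = 8 price paths (U = up ×1.23, D = down ×0.63); each path with k up-moves has probability p*^k·(1−p*)^(3−k).
DDD: m=49.0092, payoff=121.7008, prob=0.015625
UDD: m=95.6847, payoff=75.0253, prob=0.046875
DUD: m=95.6847, payoff=75.0253, prob=0.046875
UUD: m=186.8129, payoff=0.0000, prob=0.140625
DDU: m=77.7924, payoff=92.9176, prob=0.046875
UDU: m=151.8804, payoff=18.8296, prob=0.140625
DUU: m=123.4800, payoff=47.2300, prob=0.140625
UUU: m=241.0800, payoff=0.0000, prob=0.421875
Price = Σ prob·payoff / R^3 = 22.580345 / 1.259712 = 17.9250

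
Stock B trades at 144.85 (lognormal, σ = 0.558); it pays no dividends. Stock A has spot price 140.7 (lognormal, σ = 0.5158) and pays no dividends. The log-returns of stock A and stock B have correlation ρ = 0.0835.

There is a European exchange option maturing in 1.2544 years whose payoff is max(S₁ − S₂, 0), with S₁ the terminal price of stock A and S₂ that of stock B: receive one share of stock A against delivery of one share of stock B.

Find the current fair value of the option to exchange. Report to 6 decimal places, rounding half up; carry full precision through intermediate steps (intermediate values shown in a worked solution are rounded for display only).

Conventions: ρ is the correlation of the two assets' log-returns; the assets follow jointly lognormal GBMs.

σ_eff = √(σ₁² + σ₂² − 2ρσ₁σ₂) = √(0.5158² + 0.558² − 2·0.0835·0.5158·0.558) = 0.727563
d₁ = (ln(S₁/S₂) + (q₂ − q₁ + σ_eff²/2)T) / (σ_eff√T) = (ln(140.7/144.85) + (0.0 − 0.0 + 0.264674)·1.2544) / 0.814871 = 0.371763
d₂ = d₁ − σ_eff√T = 0.371763 − 0.814871 = -0.443108
N(d₁) = 0.644965,  N(d₂) = 0.328844
V = S₁·e^{−q₁T}·N(d₁) − S₂·e^{−q₂T}·N(d₂) = 90.746602 − 47.633012 = 43.113590
Key observation: pricing in stock B-units makes this a unit-strike call on the ratio S₁/S₂ — the risk-free rate cancels and cannot affect the value.

exchange price = 43.113590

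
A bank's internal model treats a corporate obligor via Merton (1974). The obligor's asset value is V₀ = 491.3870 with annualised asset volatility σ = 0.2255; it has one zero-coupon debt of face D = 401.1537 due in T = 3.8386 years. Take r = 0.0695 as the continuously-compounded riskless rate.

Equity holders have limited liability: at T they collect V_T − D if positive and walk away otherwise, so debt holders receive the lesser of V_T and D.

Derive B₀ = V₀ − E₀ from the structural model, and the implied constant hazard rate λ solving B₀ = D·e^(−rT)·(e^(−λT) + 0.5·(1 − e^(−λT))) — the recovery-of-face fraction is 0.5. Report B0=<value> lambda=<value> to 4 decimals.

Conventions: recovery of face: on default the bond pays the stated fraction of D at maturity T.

With assets at 491.3870 and a single debt payment of 401.1537 at 3.8386 years:
d₁ = [ln(V₀/D) + (r + σ²/2)T] / (σ√T)
   = [ln(491.3870/401.1537) + (0.0695 + 0.5·0.2255²)·3.8386] / (0.2255·√3.8386)
   = [0.202887 + 0.364380] / 0.441807 = 1.283969
d₂ = d₁ − σ√T = 1.283969 − 0.441807 = 0.842162
N(d₁) = 0.900424,  N(d₂) = 0.800151,  e^(−rT) = 0.765839
E₀ = V₀·N(d₁) − D·e^(−rT)·N(d₂)
   = 491.3870·0.900424 − 401.1537·0.765839·0.800151 = 196.634514
B₀ = V₀ − E₀ = 491.3870 − 196.634514 = 294.752486
e^(−λT) = (B₀·e^(rT)/D − 0.5)/(1 − 0.5) = (294.7525·1.305757/401.1537 − 0.5)/0.5 = 0.91884080
λ = −ln(0.91884080)/3.8386 = 0.022050

B0=294.7525 lambda=0.0221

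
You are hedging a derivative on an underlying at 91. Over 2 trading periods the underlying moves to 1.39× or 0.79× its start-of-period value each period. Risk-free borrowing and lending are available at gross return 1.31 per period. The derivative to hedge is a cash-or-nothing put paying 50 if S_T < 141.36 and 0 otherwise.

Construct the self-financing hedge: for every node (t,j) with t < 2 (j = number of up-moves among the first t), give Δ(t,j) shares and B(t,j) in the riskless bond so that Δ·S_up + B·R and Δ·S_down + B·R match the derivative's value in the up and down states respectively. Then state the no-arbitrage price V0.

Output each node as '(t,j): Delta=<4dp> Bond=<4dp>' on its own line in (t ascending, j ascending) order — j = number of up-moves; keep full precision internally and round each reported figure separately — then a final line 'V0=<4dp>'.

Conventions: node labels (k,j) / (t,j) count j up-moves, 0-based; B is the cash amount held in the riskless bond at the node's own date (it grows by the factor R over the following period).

(0,0): Delta=-0.6058 Bond=62.3831
(1,0): Delta=0.0000 Bond=38.1679
(1,1): Delta=-0.6588 Bond=88.4224
V0=7.2516

The replicating-portfolio and risk-neutral prices coincide; use p* = (1.31−0.79)/(1.39−0.79) = 0.8667 for the latter.
Terminal payoffs: V(2,0)=50.0000, V(2,1)=50.0000, V(2,2)=0.0000
Node (1,0) S=71.8900: V=(p*·50.0000+(1−p*)·50.0000)/1.31=38.1679; Δ=(50.0000−50.0000)/(99.9271−56.7931)=0.0000; B=V−Δ·S=38.1679
Node (1,1) S=126.4900: V=(p*·0.0000+(1−p*)·50.0000)/1.31=5.0891; Δ=(0.0000−50.0000)/(175.8211−99.9271)=-0.6588; B=V−Δ·S=88.4224
Node (0,0) S=91.0000: V=(p*·5.0891+(1−p*)·38.1679)/1.31=7.2516; Δ=(5.0891−38.1679)/(126.4900−71.8900)=-0.6058; B=V−Δ·S=62.3831
Verification: the root portfolio costs Δ(0,0)·S0 + B(0,0) = 7.2516, matching V0.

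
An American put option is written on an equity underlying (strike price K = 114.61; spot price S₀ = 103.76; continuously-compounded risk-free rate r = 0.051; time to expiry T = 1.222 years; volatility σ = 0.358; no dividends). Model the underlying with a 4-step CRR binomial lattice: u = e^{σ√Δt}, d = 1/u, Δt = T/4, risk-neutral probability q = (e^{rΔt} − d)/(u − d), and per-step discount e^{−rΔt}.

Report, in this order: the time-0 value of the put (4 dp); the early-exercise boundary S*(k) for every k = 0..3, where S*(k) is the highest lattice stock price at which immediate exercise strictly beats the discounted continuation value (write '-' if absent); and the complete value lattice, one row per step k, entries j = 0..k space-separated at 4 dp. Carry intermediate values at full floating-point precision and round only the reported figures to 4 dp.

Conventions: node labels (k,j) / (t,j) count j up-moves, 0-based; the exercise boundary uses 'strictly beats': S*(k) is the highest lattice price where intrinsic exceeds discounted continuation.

Δt=0.30550, u=1.21881, d=0.82047, q=0.49011, disc=e^(-rΔt)=0.98454
k=4 terminal: V=max(K-S,0) → 67.5895 44.7612 10.8500 0.0000 0.0000
k=3: j=0 S=57.3091 intr=57.3009 cont=55.5291 V=57.3009[EX]; j=1 S=85.1323 intr=29.4777 cont=27.7059 V=29.4777[EX]; j=2 S=126.4636 intr=0.0000 cont=5.4468 V=5.4468[hold]; j=3 S=187.8610 intr=0.0000 cont=0.0000 V=0.0000[hold]  S*(3)=85.1323
k=2: j=0 S=69.8488 intr=44.7612 cont=42.9894 V=44.7612[EX]; j=1 S=103.7600 intr=10.8500 cont=17.4262 V=17.4262[hold]; j=2 S=154.1349 intr=0.0000 cont=2.7343 V=2.7343[hold]  S*(2)=69.8488
k=1: j=0 S=85.1323 intr=29.4777 cont=30.8791 V=30.8791[hold]; j=1 S=126.4636 intr=0.0000 cont=10.0674 V=10.0674[hold]  S*(1)=-
k=0: j=0 S=103.7600 intr=10.8500 cont=20.3593 V=20.3593[hold]  S*(0)=-

price = 20.3593
boundary = - - 69.8488 85.1323
tree:
20.3593
30.8791 10.0674
44.7612 17.4262 2.7343
57.3009 29.4777 5.4468 0.0000
67.5895 44.7612 10.8500 0.0000 0.0000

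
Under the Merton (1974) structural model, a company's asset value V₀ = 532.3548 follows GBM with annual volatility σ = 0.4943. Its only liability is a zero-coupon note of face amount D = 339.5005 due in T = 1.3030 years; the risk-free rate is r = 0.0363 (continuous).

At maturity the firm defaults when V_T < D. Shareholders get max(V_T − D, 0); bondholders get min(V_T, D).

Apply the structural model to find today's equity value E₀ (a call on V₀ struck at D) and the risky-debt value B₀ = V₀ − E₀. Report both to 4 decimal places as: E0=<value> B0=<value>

With assets at 532.3548 and a single debt payment of 339.5005 at 1.3030 years:
d₁ = [ln(V₀/D) + (r + σ²/2)T] / (σ√T)
   = [ln(532.3548/339.5005) + (0.0363 + 0.5·0.4943²)·1.3030] / (0.4943·√1.3030)
   = [0.449835 + 0.206482] / 0.564239 = 1.163189
d₂ = d₁ − σ√T = 1.163189 − 0.564239 = 0.598951
N(d₁) = 0.877624,  N(d₂) = 0.725397,  e^(−rT) = 0.953802
E₀ = V₀·N(d₁) − D·e^(−rT)·N(d₂)
   = 532.3548·0.877624 − 339.5005·0.953802·0.725397 = 232.311720
B₀ = V₀ − E₀ = 532.3548 − 232.311720 = 300.043080

E0=232.3117 B0=300.0431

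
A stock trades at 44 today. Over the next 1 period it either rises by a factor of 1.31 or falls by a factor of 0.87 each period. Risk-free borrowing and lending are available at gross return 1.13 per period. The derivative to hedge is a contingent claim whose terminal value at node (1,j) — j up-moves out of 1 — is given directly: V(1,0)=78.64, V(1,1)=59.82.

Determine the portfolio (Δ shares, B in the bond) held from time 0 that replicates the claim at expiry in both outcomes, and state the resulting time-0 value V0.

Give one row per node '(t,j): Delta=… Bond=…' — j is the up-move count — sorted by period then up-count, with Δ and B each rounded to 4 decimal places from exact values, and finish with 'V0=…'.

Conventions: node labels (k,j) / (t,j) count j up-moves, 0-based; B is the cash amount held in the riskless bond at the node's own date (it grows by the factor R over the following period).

(0,0): Delta=-0.9721 Bond=102.5241
V0=59.7514

The replicating-portfolio and risk-neutral prices coincide; use p* = (1.13−0.87)/(1.31−0.87) = 0.5909 for the latter.
At maturity the claim pays: V(1,0)=78.6400, V(1,1)=59.8200
  t=0,j=0: stock 44.0000 → up 57.6400 (V=59.8200), down 38.2800 (V=78.6400). Price 59.7514; hedge Δ=-0.9721, bond B=102.5241.
Sanity check at the root: Δ(0,0)·S0 + B(0,0) reproduces V0 = 59.7514.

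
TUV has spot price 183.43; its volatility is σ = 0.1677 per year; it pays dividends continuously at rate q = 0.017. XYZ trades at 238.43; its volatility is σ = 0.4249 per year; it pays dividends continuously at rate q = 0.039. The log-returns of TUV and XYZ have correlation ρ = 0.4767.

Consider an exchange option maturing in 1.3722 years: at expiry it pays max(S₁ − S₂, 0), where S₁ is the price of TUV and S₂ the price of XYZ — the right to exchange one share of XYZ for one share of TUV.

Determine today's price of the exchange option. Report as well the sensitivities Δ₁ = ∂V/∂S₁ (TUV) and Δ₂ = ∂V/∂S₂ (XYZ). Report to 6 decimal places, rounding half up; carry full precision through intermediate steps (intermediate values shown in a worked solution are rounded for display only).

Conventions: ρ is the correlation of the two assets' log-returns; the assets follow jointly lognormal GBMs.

exchange price = 16.530906
Δ1 = 0.370172
Δ2 = -0.215450

σ_eff = √(σ₁² + σ₂² − 2ρσ₁σ₂) = √(0.1677² + 0.4249² − 2·0.4767·0.1677·0.4249) = 0.375137
d₁ = (ln(S₁/S₂) + (q₂ − q₁ + σ_eff²/2)T) / (σ_eff√T) = (ln(183.43/238.43) + (0.039 − 0.017 + 0.070364)·1.3722) / 0.439440 = -0.308349
d₂ = d₁ − σ_eff√T = -0.308349 − 0.439440 = -0.747788
N(d₁) = 0.378908,  N(d₂) = 0.227294
V = S₁·e^{−q₁T}·N(d₁) − S₂·e^{−q₂T}·N(d₂) = 67.900607 − 51.369701 = 16.530906
Key observation: pricing in XYZ-units makes this a unit-strike call on the ratio S₁/S₂ — the risk-free rate cancels and cannot affect the value.
Δ₁ = e^{−q₁T}·N(d₁) = 0.370172;  Δ₂ = −e^{−q₂T}·N(d₂) = -0.215450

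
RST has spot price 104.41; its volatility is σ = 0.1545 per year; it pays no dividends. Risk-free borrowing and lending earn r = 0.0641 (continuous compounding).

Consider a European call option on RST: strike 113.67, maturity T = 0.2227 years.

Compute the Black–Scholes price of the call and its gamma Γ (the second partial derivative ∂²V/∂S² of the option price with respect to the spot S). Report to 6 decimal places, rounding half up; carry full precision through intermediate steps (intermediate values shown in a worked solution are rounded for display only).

σ√T = 0.1545·√0.2227 = 0.072910
d₁ = (ln(S/K) + (r+σ²/2)T) / (σ√T) = (ln(104.41/113.67) + (0.0641+0.1545²/2)·0.2227) / 0.072910 = (-0.084974 + 0.016933) / 0.072910 = -0.933216
d₂ = d₁ − σ√T = -0.933216 − 0.072910 = -1.006127
e^{−rT} = 0.985826
N(d₁) = 0.175354,  N(d₂) = 0.157177
Call price V = S·N(d₁) − K·e^{−rT}·N(d₂) = 18.308727 − 17.613117 = 0.695609
φ(d₁) = (1/√(2π))·e^{−d₁²/2} = 0.258106
Γ = φ(d₁) / (S·σ·√T) = 0.033905

price = 0.695609
Γ = 0.033905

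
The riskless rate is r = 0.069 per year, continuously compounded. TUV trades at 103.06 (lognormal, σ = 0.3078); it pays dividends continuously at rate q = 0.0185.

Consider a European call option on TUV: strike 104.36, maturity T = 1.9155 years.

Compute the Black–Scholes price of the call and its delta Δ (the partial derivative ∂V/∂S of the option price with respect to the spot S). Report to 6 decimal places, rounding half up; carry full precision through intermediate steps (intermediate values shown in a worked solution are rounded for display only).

σ√T = 0.3078·√1.9155 = 0.426000
d₁ = (ln(S/K) + (r−q+σ²/2)T) / (σ√T) = (ln(103.06/104.36) + (0.069−0.0185+0.3078²/2)·1.9155) / 0.426000 = (-0.012535 + 0.187471) / 0.426000 = 0.410647
d₂ = d₁ − σ√T = 0.410647 − 0.426000 = -0.015353
e^{−rT} = 0.876192
e^{−qT} = 0.965184
N(d₁) = 0.659334,  N(d₂) = 0.493875
Call price V = S·e^{−qT}·N(d₁) − K·e^{−rT}·N(d₂) = 65.585198 − 45.159680 = 20.425518
Δ = e^{−qT}·N(d₁) = 0.636379

price = 20.425518
Δ = 0.636379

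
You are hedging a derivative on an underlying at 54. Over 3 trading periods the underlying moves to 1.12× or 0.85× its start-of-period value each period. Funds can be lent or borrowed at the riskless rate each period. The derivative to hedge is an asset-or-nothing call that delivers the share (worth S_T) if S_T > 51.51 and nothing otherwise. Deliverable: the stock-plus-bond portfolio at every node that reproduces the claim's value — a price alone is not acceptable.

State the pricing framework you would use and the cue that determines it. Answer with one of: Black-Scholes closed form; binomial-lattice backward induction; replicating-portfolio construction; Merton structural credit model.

Key observation: a price alone would not answer the question — the per-node share/bond construction on the spot-54, 1.12/0.85 tree is required, and only the replicating-portfolio method yields it.

framework: replicating-portfolio construction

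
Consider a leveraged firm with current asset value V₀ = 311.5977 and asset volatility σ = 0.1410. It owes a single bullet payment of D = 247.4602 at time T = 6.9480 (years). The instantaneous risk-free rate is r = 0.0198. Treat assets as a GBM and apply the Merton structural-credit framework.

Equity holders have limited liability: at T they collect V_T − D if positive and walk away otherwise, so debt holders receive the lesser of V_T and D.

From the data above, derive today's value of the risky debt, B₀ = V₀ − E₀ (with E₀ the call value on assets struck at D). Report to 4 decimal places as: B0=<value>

Equity is a call on the firm's assets struck at D = 247.4602:
d₁ = [ln(V₀/D) + (r + σ²/2)T] / (σ√T)
   = [ln(311.5977/247.4602) + (0.0198 + 0.5·0.1410²)·6.9480] / (0.1410·√6.9480)
   = [0.230463 + 0.206637] / 0.371663 = 1.176067
d₂ = d₁ − σ√T = 1.176067 − 0.371663 = 0.804404
N(d₁) = 0.880216,  N(d₂) = 0.789418,  e^(−rT) = 0.871473
E₀ = V₀·N(d₁) − D·e^(−rT)·N(d₂)
   = 311.5977·0.880216 − 247.4602·0.871473·0.789418 = 104.031370
B₀ = V₀ − E₀ = 311.5977 − 104.031370 = 207.566330

B0=207.5663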